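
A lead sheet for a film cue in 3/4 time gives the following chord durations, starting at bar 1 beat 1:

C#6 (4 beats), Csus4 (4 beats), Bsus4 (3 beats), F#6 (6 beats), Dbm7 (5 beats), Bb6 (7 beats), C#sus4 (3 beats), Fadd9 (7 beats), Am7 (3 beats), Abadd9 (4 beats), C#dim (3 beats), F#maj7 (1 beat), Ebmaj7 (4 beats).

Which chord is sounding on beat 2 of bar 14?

Am7

Beat 2 of bar 14 is beat (14−1)×3 + 2 = 41 overall.
Running totals: C#6 ends at 4, Csus4 ends at 8, Bsus4 ends at 11, F#6 ends at 17, Dbm7 ends at 22, Bb6 ends at 29, C#sus4 ends at 32, Fadd9 ends at 39, Am7 ends at 42.
Beat 41 falls within Am7.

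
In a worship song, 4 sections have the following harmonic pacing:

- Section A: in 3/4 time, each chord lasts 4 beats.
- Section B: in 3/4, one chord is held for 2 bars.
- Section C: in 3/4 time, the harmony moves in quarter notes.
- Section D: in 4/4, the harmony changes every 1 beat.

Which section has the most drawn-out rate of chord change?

Section B

A: 3 beats/bar ÷ 4 beats/chord = 0.75 chords/bar.
B: 3 beats/bar ÷ 6 beats/chord = 0.5 chords/bar.
C: 3 beats/bar ÷ 1 beat/chord = 3 chords/bar.
D: 4 beats/bar ÷ 1 beat/chord = 4 chords/bar.
Slowest is B at 0.5 chords/bar.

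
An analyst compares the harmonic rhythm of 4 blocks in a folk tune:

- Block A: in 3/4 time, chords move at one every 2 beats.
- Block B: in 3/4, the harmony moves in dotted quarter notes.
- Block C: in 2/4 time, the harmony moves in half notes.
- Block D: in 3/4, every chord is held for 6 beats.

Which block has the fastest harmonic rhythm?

Block B

A: 3/2 = 1.5 chords/bar.
B: 3/1.5 = 2 chords/bar.
C: 2/2 = 1 chord/bar.
D: 3/6 = 0.5 chords/bar.
Fastest is B at 2 chords/bar.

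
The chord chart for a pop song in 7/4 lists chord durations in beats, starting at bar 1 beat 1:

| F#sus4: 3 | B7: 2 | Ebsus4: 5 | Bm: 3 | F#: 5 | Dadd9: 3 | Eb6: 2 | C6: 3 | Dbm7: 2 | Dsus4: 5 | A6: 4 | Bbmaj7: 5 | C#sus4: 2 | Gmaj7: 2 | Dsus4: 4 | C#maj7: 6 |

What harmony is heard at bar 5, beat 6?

Beat 6 of bar 5 is beat (5−1)×7 + 6 = 34 overall.
Running totals: F#sus4 ends at 3, B7 ends at 5, Ebsus4 ends at 10, Bm ends at 13, F# ends at 18, Dadd9 ends at 21, Eb6 ends at 23, C6 ends at 26, Dbm7 ends at 28, Dsus4 ends at 33, A6 ends at 37.
Beat 34 falls within A6.

A6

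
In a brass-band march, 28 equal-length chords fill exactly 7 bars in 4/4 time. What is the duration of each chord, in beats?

1 beat

7 bars × 4 beats/bar = 28 beats total.
28 beats ÷ 28 chords = 1 beats per chord.
(That is a quarter note.)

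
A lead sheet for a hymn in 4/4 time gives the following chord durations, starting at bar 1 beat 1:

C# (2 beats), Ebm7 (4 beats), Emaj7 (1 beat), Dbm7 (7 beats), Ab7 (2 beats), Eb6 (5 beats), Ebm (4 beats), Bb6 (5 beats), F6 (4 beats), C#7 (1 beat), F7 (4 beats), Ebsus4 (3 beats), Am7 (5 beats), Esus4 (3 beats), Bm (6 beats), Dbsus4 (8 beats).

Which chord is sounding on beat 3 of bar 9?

Beat 3 of bar 9 is beat (9−1)×4 + 3 = 35 overall.
Running totals: C# ends at 2, Ebm7 ends at 6, Emaj7 ends at 7, Dbm7 ends at 14, Ab7 ends at 16, Eb6 ends at 21, Ebm ends at 25, Bb6 ends at 30, F6 ends at 34, C#7 ends at 35.
Beat 35 falls within C#7.

C#7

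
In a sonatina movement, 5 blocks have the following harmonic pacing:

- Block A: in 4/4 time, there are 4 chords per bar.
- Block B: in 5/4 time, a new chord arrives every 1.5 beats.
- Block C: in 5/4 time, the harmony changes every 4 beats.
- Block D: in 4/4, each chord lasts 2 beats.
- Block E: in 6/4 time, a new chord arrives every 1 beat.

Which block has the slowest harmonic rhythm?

Block C

A: 4/1 = 4 chords/bar.
B: 5/1.5 = 10/3 chords/bar.
C: 5/4 = 1.25 chords/bar.
D: 4/2 = 2 chords/bar.
E: 6/1 = 6 chords/bar.
Slowest is C at 1.25 chords/bar.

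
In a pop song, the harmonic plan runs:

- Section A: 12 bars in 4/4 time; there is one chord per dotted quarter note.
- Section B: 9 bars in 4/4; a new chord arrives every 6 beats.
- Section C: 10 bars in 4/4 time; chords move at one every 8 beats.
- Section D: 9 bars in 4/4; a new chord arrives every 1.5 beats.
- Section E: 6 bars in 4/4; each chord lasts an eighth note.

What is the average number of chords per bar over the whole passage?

A: 12 bars of 4 beats is 48 beats; at 1.5 beats each that's 32 chords.
B: 9 bars of 4 beats is 36 beats; at 6 beats each that's 6 chords.
C: 10 bars of 4 beats is 40 beats; at 8 beats each that's 5 chords.
D: 9 bars of 4 beats is 36 beats; at 1.5 beats each that's 24 chords.
E: 6 bars of 4 beats is 24 beats; at 0.5 beats each that's 48 chords.
Overall: 115 chords over 46 bars → 115/46 = 2.5 chords per bar.

2.5 chords per bar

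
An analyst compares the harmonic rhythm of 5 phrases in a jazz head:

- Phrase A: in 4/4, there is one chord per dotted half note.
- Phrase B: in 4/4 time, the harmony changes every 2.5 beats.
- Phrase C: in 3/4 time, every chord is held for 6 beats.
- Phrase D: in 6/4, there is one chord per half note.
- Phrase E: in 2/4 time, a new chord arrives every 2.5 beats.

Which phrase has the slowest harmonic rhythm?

Phrase C

A: 4/3 = 4/3 chords/bar.
B: 4/2.5 = 1.6 chords/bar.
C: 3/6 = 0.5 chords/bar.
D: 6/2 = 3 chords/bar.
E: 2/2.5 = 0.8 chords/bar.
Slowest is C at 0.5 chords/bar.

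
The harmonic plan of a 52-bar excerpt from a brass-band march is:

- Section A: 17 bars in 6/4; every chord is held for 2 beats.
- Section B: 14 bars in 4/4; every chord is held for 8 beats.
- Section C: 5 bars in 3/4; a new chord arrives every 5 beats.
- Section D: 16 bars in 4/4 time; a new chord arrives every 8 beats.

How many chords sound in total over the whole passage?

A: 17 bars × 6 beats = 102 beats; 2 beats/chord → 51 chords.
B: 14 bars × 4 beats = 56 beats; 8 beats/chord → 7 chords.
C: 5 bars × 3 beats = 15 beats; 5 beats/chord → 3 chords.
D: 16 bars × 4 beats = 64 beats; 8 beats/chord → 8 chords.
Total: 51 + 7 + 3 + 8 = 69.

69 chords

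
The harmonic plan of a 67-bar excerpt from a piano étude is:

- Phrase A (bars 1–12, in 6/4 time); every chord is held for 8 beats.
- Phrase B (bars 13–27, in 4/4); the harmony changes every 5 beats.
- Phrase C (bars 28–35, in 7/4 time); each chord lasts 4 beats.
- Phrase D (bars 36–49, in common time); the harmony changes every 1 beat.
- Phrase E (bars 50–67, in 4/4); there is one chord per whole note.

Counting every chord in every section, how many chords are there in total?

A: 12·6 = 72 beats, 72/8 = 9 chords.
B: 15·4 = 60 beats, 60/5 = 12 chords.
C: 8·7 = 56 beats, 56/4 = 14 chords.
D: 14·4 = 56 beats, 56/1 = 56 chords.
E: 18·4 = 72 beats, 72/4 = 18 chords.
Total: 9 + 12 + 14 + 56 + 18 = 109.

109 chords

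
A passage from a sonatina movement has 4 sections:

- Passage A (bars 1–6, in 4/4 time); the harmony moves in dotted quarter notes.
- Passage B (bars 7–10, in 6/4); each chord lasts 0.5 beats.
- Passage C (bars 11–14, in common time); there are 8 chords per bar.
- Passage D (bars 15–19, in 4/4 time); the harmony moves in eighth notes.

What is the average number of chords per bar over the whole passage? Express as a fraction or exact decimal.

A: 6 × 4 = 24 beats ÷ 1.5 = 16 chords.
B: 4 × 6 = 24 beats ÷ 0.5 = 48 chords.
C: 4 × 4 = 16 beats ÷ 0.5 = 32 chords.
D: 5 × 4 = 20 beats ÷ 0.5 = 40 chords.
Overall: 136 chords over 19 bars → 136/19 = 136/19 chords per bar.

136/19 chords per bar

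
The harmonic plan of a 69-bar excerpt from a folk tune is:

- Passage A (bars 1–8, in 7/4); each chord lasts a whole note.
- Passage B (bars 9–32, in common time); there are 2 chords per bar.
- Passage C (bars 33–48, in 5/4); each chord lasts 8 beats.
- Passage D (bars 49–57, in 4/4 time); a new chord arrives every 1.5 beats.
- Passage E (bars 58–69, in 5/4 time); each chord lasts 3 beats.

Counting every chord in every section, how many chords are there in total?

116 chords

A: 8 bars × 7 beats = 56 beats; 4 beats/chord → 14 chords.
B: 24 bars × 4 beats = 96 beats; 2 beats/chord → 48 chords.
C: 16 bars × 5 beats = 80 beats; 8 beats/chord → 10 chords.
D: 9 bars × 4 beats = 36 beats; 1.5 beats/chord → 24 chords.
E: 12 bars × 5 beats = 60 beats; 3 beats/chord → 20 chords.
Total: 14 + 48 + 10 + 24 + 20 = 116.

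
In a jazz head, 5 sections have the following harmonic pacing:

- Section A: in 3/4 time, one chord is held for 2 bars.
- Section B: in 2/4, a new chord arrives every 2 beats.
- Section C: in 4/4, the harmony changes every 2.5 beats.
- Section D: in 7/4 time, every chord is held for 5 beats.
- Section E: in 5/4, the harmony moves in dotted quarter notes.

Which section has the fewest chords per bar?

A: 3/6 = 0.5 chords/bar.
B: 2/2 = 1 chord/bar.
C: 4/2.5 = 1.6 chords/bar.
D: 7/5 = 1.4 chords/bar.
E: 5/1.5 = 10/3 chords/bar.
Slowest is A at 0.5 chords/bar.

Section A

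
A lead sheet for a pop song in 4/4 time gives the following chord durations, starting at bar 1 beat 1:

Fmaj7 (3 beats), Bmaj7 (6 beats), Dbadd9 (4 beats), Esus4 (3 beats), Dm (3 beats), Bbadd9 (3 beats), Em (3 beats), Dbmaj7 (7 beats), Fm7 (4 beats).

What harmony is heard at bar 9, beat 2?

Fm7

Beat 2 of bar 9 is beat (9−1)×4 + 2 = 34 overall.
Running totals: Fmaj7 ends at 3, Bmaj7 ends at 9, Dbadd9 ends at 13, Esus4 ends at 16, Dm ends at 19, Bbadd9 ends at 22, Em ends at 25, Dbmaj7 ends at 32, Fm7 ends at 36.
Beat 34 falls within Fm7.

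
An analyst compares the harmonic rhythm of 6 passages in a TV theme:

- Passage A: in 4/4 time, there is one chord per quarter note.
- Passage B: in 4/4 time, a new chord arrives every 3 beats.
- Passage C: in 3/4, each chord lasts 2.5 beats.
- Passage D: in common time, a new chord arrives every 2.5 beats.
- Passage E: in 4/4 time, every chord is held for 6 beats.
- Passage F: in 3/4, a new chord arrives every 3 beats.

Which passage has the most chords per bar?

Passage A

A: each chord is 1 beat in 4/4, so 4 per bar.
B: each chord is 3 beats in 4/4, so 4/3 per bar.
C: each chord is 2.5 beats in 3/4, so 1.2 per bar.
D: each chord is 2.5 beats in 4/4, so 1.6 per bar.
E: each chord is 6 beats in 4/4, so 2/3 per bar.
F: each chord is 3 beats in 3/4, so 1 per bar.
Fastest is A at 4 chords/bar.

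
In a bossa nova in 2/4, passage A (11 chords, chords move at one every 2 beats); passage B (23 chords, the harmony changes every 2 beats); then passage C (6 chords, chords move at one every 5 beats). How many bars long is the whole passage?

A: 11 × 2 = 22 beats = 11 bars.
B: 23 × 2 = 46 beats = 23 bars.
C: 6 × 5 = 30 beats = 15 bars.
Total: 11 + 23 + 15 = 49 bars.

49 bars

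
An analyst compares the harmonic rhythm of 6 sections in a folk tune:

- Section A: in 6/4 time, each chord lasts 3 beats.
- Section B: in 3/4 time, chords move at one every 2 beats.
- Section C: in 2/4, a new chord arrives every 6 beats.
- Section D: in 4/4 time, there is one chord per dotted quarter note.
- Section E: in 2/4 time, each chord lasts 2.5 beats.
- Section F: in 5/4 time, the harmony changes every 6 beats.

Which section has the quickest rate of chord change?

A: 6/3 = 2 chords/bar.
B: 3/2 = 1.5 chords/bar.
C: 2/6 = 1/3 chords/bar.
D: 4/1.5 = 8/3 chords/bar.
E: 2/2.5 = 0.8 chords/bar.
F: 5/6 = 5/6 chords/bar.
Fastest is D at 8/3 chords/bar.

Section D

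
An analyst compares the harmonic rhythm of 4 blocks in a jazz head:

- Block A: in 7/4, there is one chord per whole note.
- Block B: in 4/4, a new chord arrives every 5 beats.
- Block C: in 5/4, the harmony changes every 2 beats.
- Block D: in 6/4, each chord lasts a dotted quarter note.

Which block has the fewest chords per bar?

Block B

A: 7/4 = 1.75 chords/bar.
B: 4/5 = 0.8 chords/bar.
C: 5/2 = 2.5 chords/bar.
D: 6/1.5 = 4 chords/bar.
Slowest is B at 0.8 chords/bar.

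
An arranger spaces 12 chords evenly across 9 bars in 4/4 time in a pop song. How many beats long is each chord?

9 bars × 4 beats/bar = 36 beats total.
36 beats ÷ 12 chords = 3 beats per chord.
(That is a dotted half note.)

3 beats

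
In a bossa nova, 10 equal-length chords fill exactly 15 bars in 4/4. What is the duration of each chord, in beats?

15 bars × 4 beats/bar = 60 beats total.
60 beats ÷ 10 chords = 6 beats per chord.

6 beats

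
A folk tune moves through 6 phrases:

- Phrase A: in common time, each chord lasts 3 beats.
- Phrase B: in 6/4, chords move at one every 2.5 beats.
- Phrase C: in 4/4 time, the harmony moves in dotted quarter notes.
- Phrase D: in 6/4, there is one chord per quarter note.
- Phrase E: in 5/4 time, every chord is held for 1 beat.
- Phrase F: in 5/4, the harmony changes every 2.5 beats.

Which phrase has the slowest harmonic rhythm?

A: 4 beats/bar ÷ 3 beats/chord = 4/3 chords/bar.
B: 6 beats/bar ÷ 2.5 beats/chord = 2.4 chords/bar.
C: 4 beats/bar ÷ 1.5 beats/chord = 8/3 chords/bar.
D: 6 beats/bar ÷ 1 beat/chord = 6 chords/bar.
E: 5 beats/bar ÷ 1 beat/chord = 5 chords/bar.
F: 5 beats/bar ÷ 2.5 beats/chord = 2 chords/bar.
Slowest is A at 4/3 chords/bar.

Phrase A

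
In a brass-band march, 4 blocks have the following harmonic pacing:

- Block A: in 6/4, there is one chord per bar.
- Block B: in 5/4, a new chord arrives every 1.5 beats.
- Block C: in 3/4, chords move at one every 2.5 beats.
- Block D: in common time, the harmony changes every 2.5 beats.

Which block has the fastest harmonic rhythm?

A: each chord is 6 beats in 6/4, so 1 per bar.
B: each chord is 1.5 beats in 5/4, so 10/3 per bar.
C: each chord is 2.5 beats in 3/4, so 1.2 per bar.
D: each chord is 2.5 beats in 4/4, so 1.6 per bar.
Fastest is B at 10/3 chords/bar.

Block B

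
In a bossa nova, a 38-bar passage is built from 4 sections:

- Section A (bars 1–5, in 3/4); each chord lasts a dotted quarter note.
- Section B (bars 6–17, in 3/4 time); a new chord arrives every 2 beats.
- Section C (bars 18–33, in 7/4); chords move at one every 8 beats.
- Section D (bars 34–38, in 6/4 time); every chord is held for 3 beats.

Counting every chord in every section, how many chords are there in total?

52 chords

A: 5 bars × 3 beats = 15 beats; 1.5 beats/chord → 10 chords.
B: 12 bars × 3 beats = 36 beats; 2 beats/chord → 18 chords.
C: 16 bars × 7 beats = 112 beats; 8 beats/chord → 14 chords.
D: 5 bars × 6 beats = 30 beats; 3 beats/chord → 10 chords.
Total: 10 + 18 + 14 + 10 = 52.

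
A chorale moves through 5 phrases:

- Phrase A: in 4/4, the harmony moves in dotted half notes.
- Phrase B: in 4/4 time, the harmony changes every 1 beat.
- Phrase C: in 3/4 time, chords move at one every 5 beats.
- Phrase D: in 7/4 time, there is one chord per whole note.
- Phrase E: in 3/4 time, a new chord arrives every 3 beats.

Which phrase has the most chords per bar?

A: 4/3 = 4/3 chords/bar.
B: 4/1 = 4 chords/bar.
C: 3/5 = 0.6 chords/bar.
D: 7/4 = 1.75 chords/bar.
E: 3/3 = 1 chord/bar.
Fastest is B at 4 chords/bar.

Phrase B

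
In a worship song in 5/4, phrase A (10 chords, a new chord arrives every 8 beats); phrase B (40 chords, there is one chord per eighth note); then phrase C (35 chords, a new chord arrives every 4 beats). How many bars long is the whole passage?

A: 10 × 8 = 80 beats = 16 bars.
B: 40 × 0.5 = 20 beats = 4 bars.
C: 35 × 4 = 140 beats = 28 bars.
Total: 16 + 4 + 28 = 48 bars.

48 bars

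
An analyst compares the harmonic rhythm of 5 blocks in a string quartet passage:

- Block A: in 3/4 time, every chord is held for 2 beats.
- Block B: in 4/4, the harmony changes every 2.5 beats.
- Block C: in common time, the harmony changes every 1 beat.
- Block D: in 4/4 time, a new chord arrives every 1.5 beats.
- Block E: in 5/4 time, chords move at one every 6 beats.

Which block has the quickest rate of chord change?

Block C

A: 3/2 = 1.5 chords/bar.
B: 4/2.5 = 1.6 chords/bar.
C: 4/1 = 4 chords/bar.
D: 4/1.5 = 8/3 chords/bar.
E: 5/6 = 5/6 chords/bar.
Fastest is C at 4 chords/bar.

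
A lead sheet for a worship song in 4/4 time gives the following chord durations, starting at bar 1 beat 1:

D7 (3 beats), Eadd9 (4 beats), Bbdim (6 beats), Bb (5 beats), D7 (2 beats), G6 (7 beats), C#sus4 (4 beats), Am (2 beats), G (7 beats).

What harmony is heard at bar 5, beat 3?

Beat 3 of bar 5 is beat (5−1)×4 + 3 = 19 overall.
Running totals: D7 ends at 3, Eadd9 ends at 7, Bbdim ends at 13, Bb ends at 18, D7 ends at 20.
Beat 19 falls within D7.

D7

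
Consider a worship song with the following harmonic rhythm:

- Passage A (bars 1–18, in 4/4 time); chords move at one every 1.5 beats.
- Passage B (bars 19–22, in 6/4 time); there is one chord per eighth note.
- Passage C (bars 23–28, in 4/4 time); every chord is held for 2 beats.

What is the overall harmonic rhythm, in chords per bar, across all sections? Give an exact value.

27/7 chords per bar

A: 18 × 4 = 72 beats ÷ 1.5 = 48 chords.
B: 4 × 6 = 24 beats ÷ 0.5 = 48 chords.
C: 6 × 4 = 24 beats ÷ 2 = 12 chords.
Overall: 108 chords over 28 bars → 108/28 = 27/7 chords per bar.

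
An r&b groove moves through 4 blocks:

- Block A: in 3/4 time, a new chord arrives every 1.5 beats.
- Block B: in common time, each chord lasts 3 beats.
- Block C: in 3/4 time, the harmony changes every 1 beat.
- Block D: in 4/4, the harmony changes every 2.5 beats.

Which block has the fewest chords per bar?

Block B

A: each chord is 1.5 beats in 3/4, so 2 per bar.
B: each chord is 3 beats in 4/4, so 4/3 per bar.
C: each chord is 1 beat in 3/4, so 3 per bar.
D: each chord is 2.5 beats in 4/4, so 1.6 per bar.
Slowest is B at 4/3 chords/bar.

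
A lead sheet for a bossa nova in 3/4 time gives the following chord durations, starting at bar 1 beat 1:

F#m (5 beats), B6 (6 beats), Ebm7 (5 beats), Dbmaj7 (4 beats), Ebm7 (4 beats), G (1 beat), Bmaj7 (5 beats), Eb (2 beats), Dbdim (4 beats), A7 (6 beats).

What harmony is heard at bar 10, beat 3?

Bmaj7

Beat 3 of bar 10 is beat (10−1)×3 + 3 = 30 overall.
Running totals: F#m ends at 5, B6 ends at 11, Ebm7 ends at 16, Dbmaj7 ends at 20, Ebm7 ends at 24, G ends at 25, Bmaj7 ends at 30.
Beat 30 falls within Bmaj7.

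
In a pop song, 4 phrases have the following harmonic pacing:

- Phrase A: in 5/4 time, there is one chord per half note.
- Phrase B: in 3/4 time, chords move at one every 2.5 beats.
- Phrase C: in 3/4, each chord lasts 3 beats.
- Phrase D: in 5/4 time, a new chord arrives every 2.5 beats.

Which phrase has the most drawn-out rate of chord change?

A: each chord is 2 beats in 5/4, so 2.5 per bar.
B: each chord is 2.5 beats in 3/4, so 1.2 per bar.
C: each chord is 3 beats in 3/4, so 1 per bar.
D: each chord is 2.5 beats in 5/4, so 2 per bar.
Slowest is C at 1 chords/bar.

Phrase C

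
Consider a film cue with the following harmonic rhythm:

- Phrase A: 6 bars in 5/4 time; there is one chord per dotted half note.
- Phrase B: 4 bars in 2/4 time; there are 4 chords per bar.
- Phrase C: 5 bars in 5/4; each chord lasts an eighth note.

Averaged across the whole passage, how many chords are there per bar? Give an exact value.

A: 6 × 5 = 30 beats ÷ 3 = 10 chords.
B: 4 × 2 = 8 beats ÷ 0.5 = 16 chords.
C: 5 × 5 = 25 beats ÷ 0.5 = 50 chords.
Overall: 76 chords over 15 bars → 76/15 = 76/15 chords per bar.

76/15 chords per bar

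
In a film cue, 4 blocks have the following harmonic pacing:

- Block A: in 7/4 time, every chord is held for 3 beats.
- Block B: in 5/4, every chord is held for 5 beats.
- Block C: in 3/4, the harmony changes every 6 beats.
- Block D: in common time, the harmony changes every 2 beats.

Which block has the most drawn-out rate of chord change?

Block C

A: each chord is 3 beats in 7/4, so 7/3 per bar.
B: each chord is 5 beats in 5/4, so 1 per bar.
C: each chord is 6 beats in 3/4, so 0.5 per bar.
D: each chord is 2 beats in 4/4, so 2 per bar.
Slowest is C at 0.5 chords/bar.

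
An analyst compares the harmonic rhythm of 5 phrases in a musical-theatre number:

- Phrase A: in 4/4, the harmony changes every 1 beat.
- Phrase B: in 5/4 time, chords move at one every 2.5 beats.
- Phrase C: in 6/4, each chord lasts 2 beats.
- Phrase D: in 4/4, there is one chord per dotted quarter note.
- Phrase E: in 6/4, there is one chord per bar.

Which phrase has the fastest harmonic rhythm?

Phrase A

A: 4 beats/bar ÷ 1 beat/chord = 4 chords/bar.
B: 5 beats/bar ÷ 2.5 beats/chord = 2 chords/bar.
C: 6 beats/bar ÷ 2 beats/chord = 3 chords/bar.
D: 4 beats/bar ÷ 1.5 beats/chord = 8/3 chords/bar.
E: 6 beats/bar ÷ 6 beats/chord = 1 chord/bar.
Fastest is A at 4 chords/bar.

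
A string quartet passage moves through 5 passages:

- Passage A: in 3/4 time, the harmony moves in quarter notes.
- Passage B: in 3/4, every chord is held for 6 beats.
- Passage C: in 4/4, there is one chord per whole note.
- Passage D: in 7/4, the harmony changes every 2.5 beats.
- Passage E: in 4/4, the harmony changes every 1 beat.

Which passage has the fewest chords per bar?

Passage B

A: 3 beats/bar ÷ 1 beat/chord = 3 chords/bar.
B: 3 beats/bar ÷ 6 beats/chord = 0.5 chords/bar.
C: 4 beats/bar ÷ 4 beats/chord = 1 chord/bar.
D: 7 beats/bar ÷ 2.5 beats/chord = 2.8 chords/bar.
E: 4 beats/bar ÷ 1 beat/chord = 4 chords/bar.
Slowest is B at 0.5 chords/bar.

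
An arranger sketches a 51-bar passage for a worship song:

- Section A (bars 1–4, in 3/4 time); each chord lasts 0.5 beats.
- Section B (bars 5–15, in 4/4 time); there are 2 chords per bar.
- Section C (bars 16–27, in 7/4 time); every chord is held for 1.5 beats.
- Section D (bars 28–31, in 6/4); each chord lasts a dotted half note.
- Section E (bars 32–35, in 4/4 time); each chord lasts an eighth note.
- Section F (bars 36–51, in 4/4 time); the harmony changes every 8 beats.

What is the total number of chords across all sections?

A: 4 bars × 3 beats = 12 beats; 0.5 beats/chord → 24 chords.
B: 11 bars × 4 beats = 44 beats; 2 beats/chord → 22 chords.
C: 12 bars × 7 beats = 84 beats; 1.5 beats/chord → 56 chords.
D: 4 bars × 6 beats = 24 beats; 3 beats/chord → 8 chords.
E: 4 bars × 4 beats = 16 beats; 0.5 beats/chord → 32 chords.
F: 16 bars × 4 beats = 64 beats; 8 beats/chord → 8 chords.
Total: 24 + 22 + 56 + 8 + 32 + 8 = 150.

150 chords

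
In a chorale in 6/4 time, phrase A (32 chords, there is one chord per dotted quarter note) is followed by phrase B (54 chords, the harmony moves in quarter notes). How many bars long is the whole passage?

A: 32 × 1.5 = 48 beats = 8 bars.
B: 54 × 1 = 54 beats = 9 bars.
Total: 8 + 9 = 17 bars.

17 bars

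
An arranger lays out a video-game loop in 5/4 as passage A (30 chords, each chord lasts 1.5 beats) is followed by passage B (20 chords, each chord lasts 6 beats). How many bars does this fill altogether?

A: 30 × 1.5 = 45 beats = 9 bars.
B: 20 × 6 = 120 beats = 24 bars.
Total: 9 + 24 = 33 bars.

33 bars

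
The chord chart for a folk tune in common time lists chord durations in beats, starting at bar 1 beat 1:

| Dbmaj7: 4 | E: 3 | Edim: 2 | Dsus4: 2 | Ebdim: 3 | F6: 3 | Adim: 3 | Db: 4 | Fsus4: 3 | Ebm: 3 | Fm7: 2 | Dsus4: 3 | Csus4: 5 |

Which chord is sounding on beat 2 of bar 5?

Adim

Beat 2 of bar 5 is beat (5−1)×4 + 2 = 18 overall.
Running totals: Dbmaj7 ends at 4, E ends at 7, Edim ends at 9, Dsus4 ends at 11, Ebdim ends at 14, F6 ends at 17, Adim ends at 20.
Beat 18 falls within Adim.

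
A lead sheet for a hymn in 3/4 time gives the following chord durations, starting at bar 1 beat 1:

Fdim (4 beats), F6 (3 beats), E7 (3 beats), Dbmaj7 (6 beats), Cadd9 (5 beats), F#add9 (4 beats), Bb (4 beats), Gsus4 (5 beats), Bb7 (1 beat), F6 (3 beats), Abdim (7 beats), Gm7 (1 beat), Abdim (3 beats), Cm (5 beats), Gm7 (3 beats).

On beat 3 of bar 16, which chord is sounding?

Beat 3 of bar 16 is beat (16−1)×3 + 3 = 48 overall.
Running totals: Fdim ends at 4, F6 ends at 7, E7 ends at 10, Dbmaj7 ends at 16, Cadd9 ends at 21, F#add9 ends at 25, Bb ends at 29, Gsus4 ends at 34, Bb7 ends at 35, F6 ends at 38, Abdim ends at 45, Gm7 ends at 46, Abdim ends at 49.
Beat 48 falls within Abdim.

Abdim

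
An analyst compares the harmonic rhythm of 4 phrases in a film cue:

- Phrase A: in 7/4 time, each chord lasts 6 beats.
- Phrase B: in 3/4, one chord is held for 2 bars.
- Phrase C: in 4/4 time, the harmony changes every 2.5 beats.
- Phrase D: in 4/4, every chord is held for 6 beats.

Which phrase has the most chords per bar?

Phrase C

A: 7 beats/bar ÷ 6 beats/chord = 7/6 chords/bar.
B: 3 beats/bar ÷ 6 beats/chord = 0.5 chords/bar.
C: 4 beats/bar ÷ 2.5 beats/chord = 1.6 chords/bar.
D: 4 beats/bar ÷ 6 beats/chord = 2/3 chords/bar.
Fastest is C at 1.6 chords/bar.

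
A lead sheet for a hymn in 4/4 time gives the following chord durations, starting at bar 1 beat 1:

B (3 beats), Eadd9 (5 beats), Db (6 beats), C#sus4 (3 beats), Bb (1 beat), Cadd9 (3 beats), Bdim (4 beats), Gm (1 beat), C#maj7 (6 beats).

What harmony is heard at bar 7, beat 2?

Beat 2 of bar 7 is beat (7−1)×4 + 2 = 26 overall.
Running totals: B ends at 3, Eadd9 ends at 8, Db ends at 14, C#sus4 ends at 17, Bb ends at 18, Cadd9 ends at 21, Bdim ends at 25, Gm ends at 26.
Beat 26 falls within Gm.

Gm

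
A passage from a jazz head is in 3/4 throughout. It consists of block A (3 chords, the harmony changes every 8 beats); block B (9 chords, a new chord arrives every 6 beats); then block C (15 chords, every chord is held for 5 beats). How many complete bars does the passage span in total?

A: 3 × 8 = 24 beats = 8 bars.
B: 9 × 6 = 54 beats = 18 bars.
C: 15 × 5 = 75 beats = 25 bars.
Total: 8 + 18 + 25 = 51 bars.

51 bars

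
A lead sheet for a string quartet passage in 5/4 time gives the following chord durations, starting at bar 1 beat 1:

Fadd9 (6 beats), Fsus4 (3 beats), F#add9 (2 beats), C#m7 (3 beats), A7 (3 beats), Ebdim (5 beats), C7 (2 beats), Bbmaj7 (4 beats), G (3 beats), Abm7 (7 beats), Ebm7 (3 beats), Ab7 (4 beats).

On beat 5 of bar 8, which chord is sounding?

Ebm7

Beat 5 of bar 8 is beat (8−1)×5 + 5 = 40 overall.
Running totals: Fadd9 ends at 6, Fsus4 ends at 9, F#add9 ends at 11, C#m7 ends at 14, A7 ends at 17, Ebdim ends at 22, C7 ends at 24, Bbmaj7 ends at 28, G ends at 31, Abm7 ends at 38, Ebm7 ends at 41.
Beat 40 falls within Ebm7.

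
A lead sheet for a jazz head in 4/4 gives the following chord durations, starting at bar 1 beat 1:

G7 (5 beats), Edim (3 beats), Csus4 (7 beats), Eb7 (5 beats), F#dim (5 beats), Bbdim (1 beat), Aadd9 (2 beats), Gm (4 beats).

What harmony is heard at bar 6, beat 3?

Beat 3 of bar 6 is beat (6−1)×4 + 3 = 23 overall.
Running totals: G7 ends at 5, Edim ends at 8, Csus4 ends at 15, Eb7 ends at 20, F#dim ends at 25.
Beat 23 falls within F#dim.

F#dim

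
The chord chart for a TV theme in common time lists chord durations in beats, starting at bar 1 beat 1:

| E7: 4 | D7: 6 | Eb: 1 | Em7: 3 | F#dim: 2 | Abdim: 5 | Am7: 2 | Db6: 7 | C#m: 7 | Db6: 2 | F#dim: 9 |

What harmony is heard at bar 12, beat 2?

Beat 2 of bar 12 is beat (12−1)×4 + 2 = 46 overall.
Running totals: E7 ends at 4, D7 ends at 10, Eb ends at 11, Em7 ends at 14, F#dim ends at 16, Abdim ends at 21, Am7 ends at 23, Db6 ends at 30, C#m ends at 37, Db6 ends at 39, F#dim ends at 48.
Beat 46 falls within F#dim.

F#dim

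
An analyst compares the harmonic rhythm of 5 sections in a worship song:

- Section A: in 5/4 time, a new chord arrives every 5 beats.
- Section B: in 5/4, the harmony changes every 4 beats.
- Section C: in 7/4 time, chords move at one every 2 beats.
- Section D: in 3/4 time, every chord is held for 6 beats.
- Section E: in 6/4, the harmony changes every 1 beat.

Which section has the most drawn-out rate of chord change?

Section D

A: 5 beats/bar ÷ 5 beats/chord = 1 chord/bar.
B: 5 beats/bar ÷ 4 beats/chord = 1.25 chords/bar.
C: 7 beats/bar ÷ 2 beats/chord = 3.5 chords/bar.
D: 3 beats/bar ÷ 6 beats/chord = 0.5 chords/bar.
E: 6 beats/bar ÷ 1 beat/chord = 6 chords/bar.
Slowest is D at 0.5 chords/bar.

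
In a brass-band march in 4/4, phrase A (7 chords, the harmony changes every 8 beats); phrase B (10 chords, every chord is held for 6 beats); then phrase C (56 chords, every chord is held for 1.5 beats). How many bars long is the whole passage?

A: 7 × 8 = 56 beats = 14 bars.
B: 10 × 6 = 60 beats = 15 bars.
C: 56 × 1.5 = 84 beats = 21 bars.
Total: 14 + 15 + 21 = 50 bars.

50 bars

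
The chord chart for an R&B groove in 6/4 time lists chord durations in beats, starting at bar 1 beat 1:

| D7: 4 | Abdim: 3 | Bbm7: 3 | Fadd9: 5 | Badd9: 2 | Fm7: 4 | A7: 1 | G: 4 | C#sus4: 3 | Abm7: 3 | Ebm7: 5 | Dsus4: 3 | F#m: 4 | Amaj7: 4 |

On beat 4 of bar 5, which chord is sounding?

C#sus4

Beat 4 of bar 5 is beat (5−1)×6 + 4 = 28 overall.
Running totals: D7 ends at 4, Abdim ends at 7, Bbm7 ends at 10, Fadd9 ends at 15, Badd9 ends at 17, Fm7 ends at 21, A7 ends at 22, G ends at 26, C#sus4 ends at 29.
Beat 28 falls within C#sus4.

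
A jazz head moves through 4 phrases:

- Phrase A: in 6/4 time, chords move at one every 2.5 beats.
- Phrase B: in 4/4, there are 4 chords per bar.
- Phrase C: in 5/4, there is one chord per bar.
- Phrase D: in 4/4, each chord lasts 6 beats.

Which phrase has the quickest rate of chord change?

A: 6 beats/bar ÷ 2.5 beats/chord = 2.4 chords/bar.
B: 4 beats/bar ÷ 1 beat/chord = 4 chords/bar.
C: 5 beats/bar ÷ 5 beats/chord = 1 chord/bar.
D: 4 beats/bar ÷ 6 beats/chord = 2/3 chords/bar.
Fastest is B at 4 chords/bar.

Phrase B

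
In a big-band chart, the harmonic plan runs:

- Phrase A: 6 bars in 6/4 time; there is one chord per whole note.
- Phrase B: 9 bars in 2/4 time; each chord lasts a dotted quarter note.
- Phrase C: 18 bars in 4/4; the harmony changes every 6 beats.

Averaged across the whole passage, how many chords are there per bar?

A: 6 bars of 6 beats is 36 beats; at 4 beats each that's 9 chords.
B: 9 bars of 2 beats is 18 beats; at 1.5 beats each that's 12 chords.
C: 18 bars of 4 beats is 72 beats; at 6 beats each that's 12 chords.
Overall: 33 chords over 33 bars → 33/33 = 1 chords per bar.

1 chords per bar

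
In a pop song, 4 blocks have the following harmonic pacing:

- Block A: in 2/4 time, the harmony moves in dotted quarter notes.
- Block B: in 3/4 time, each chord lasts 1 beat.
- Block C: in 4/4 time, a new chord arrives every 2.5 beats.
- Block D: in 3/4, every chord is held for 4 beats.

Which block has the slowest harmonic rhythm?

Block D

A: 2 beats/bar ÷ 1.5 beats/chord = 4/3 chords/bar.
B: 3 beats/bar ÷ 1 beat/chord = 3 chords/bar.
C: 4 beats/bar ÷ 2.5 beats/chord = 1.6 chords/bar.
D: 3 beats/bar ÷ 4 beats/chord = 0.75 chords/bar.
Slowest is D at 0.75 chords/bar.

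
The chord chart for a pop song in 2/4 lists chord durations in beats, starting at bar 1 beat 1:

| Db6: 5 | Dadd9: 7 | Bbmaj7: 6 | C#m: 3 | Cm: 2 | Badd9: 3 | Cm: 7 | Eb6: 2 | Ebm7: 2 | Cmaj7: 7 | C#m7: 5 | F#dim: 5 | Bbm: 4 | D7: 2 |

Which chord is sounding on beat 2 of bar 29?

Beat 2 of bar 29 is beat (29−1)×2 + 2 = 58 overall.
Running totals: Db6 ends at 5, Dadd9 ends at 12, Bbmaj7 ends at 18, C#m ends at 21, Cm ends at 23, Badd9 ends at 26, Cm ends at 33, Eb6 ends at 35, Ebm7 ends at 37, Cmaj7 ends at 44, C#m7 ends at 49, F#dim ends at 54, Bbm ends at 58.
Beat 58 falls within Bbm.

Bbm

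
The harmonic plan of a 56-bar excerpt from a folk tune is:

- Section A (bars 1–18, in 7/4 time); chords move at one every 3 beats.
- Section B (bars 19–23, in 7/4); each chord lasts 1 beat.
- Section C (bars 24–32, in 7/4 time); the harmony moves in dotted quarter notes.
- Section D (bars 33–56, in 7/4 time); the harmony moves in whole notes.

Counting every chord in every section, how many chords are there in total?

161 chords

A has 126 beats and chords last 3 each, so 42 chords.
B has 35 beats and chords last 1 each, so 35 chords.
C has 63 beats and chords last 1.5 each, so 42 chords.
D has 168 beats and chords last 4 each, so 42 chords.
Total: 42 + 35 + 42 + 42 = 161.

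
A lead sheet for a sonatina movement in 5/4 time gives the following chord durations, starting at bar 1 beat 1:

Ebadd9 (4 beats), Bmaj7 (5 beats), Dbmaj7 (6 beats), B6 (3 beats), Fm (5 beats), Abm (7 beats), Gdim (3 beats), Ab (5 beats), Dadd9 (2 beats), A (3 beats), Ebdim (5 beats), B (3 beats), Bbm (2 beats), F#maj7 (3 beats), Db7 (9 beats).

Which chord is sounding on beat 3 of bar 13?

Db7

Beat 3 of bar 13 is beat (13−1)×5 + 3 = 63 overall.
Running totals: Ebadd9 ends at 4, Bmaj7 ends at 9, Dbmaj7 ends at 15, B6 ends at 18, Fm ends at 23, Abm ends at 30, Gdim ends at 33, Ab ends at 38, Dadd9 ends at 40, A ends at 43, Ebdim ends at 48, B ends at 51, Bbm ends at 53, F#maj7 ends at 56, Db7 ends at 65.
Beat 63 falls within Db7.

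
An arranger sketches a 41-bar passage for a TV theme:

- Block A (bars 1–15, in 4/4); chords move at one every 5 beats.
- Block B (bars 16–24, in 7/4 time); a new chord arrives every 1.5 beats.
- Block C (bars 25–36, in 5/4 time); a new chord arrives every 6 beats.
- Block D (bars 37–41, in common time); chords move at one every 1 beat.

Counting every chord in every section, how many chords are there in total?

A has 60 beats and chords last 5 each, so 12 chords.
B has 63 beats and chords last 1.5 each, so 42 chords.
C has 60 beats and chords last 6 each, so 10 chords.
D has 20 beats and chords last 1 each, so 20 chords.
Total: 12 + 42 + 10 + 20 = 84.

84 chords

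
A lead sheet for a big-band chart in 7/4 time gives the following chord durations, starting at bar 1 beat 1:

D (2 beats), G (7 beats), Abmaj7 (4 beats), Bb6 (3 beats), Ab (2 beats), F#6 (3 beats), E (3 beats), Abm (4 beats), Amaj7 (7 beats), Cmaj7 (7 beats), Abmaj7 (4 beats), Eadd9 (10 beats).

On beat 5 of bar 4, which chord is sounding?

Abm

Beat 5 of bar 4 is beat (4−1)×7 + 5 = 26 overall.
Running totals: D ends at 2, G ends at 9, Abmaj7 ends at 13, Bb6 ends at 16, Ab ends at 18, F#6 ends at 21, E ends at 24, Abm ends at 28.
Beat 26 falls within Abm.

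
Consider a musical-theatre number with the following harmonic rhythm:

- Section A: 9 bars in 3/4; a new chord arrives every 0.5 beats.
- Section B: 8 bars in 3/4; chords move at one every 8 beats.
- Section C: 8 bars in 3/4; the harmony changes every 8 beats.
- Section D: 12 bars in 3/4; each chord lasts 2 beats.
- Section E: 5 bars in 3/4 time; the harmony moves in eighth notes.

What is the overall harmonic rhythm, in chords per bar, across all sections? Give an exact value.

18/7 chords per bar

A: 9 × 3 = 27 beats ÷ 0.5 = 54 chords.
B: 8 × 3 = 24 beats ÷ 8 = 3 chords.
C: 8 × 3 = 24 beats ÷ 8 = 3 chords.
D: 12 × 3 = 36 beats ÷ 2 = 18 chords.
E: 5 × 3 = 15 beats ÷ 0.5 = 30 chords.
Overall: 108 chords over 42 bars → 108/42 = 18/7 chords per bar.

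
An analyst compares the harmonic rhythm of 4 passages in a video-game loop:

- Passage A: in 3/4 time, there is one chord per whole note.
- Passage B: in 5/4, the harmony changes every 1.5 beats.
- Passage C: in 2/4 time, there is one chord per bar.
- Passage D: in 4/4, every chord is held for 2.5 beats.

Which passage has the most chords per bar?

A: each chord is 4 beats in 3/4, so 0.75 per bar.
B: each chord is 1.5 beats in 5/4, so 10/3 per bar.
C: each chord is 2 beats in 2/4, so 1 per bar.
D: each chord is 2.5 beats in 4/4, so 1.6 per bar.
Fastest is B at 10/3 chords/bar.

Passage B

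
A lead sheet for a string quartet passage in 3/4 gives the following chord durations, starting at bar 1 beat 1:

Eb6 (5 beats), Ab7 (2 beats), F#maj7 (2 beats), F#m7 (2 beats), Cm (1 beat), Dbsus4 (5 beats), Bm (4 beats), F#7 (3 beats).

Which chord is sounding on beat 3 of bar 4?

Cm

Beat 3 of bar 4 is beat (4−1)×3 + 3 = 12 overall.
Running totals: Eb6 ends at 5, Ab7 ends at 7, F#maj7 ends at 9, F#m7 ends at 11, Cm ends at 12.
Beat 12 falls within Cm.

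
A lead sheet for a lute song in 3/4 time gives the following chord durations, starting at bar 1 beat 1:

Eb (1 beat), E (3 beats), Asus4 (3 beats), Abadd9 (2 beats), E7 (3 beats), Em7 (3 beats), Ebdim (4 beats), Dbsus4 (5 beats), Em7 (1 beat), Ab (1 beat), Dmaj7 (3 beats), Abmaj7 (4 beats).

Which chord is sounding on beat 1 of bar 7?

Beat 1 of bar 7 is beat (7−1)×3 + 1 = 19 overall.
Running totals: Eb ends at 1, E ends at 4, Asus4 ends at 7, Abadd9 ends at 9, E7 ends at 12, Em7 ends at 15, Ebdim ends at 19.
Beat 19 falls within Ebdim.

Ebdim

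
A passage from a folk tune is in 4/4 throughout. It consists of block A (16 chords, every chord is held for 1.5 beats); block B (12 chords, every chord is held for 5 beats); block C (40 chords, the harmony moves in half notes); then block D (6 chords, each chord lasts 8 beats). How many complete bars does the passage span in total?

A: 16 × 1.5 = 24 beats = 6 bars.
B: 12 × 5 = 60 beats = 15 bars.
C: 40 × 2 = 80 beats = 20 bars.
D: 6 × 8 = 48 beats = 12 bars.
Total: 6 + 15 + 20 + 12 = 53 bars.

53 bars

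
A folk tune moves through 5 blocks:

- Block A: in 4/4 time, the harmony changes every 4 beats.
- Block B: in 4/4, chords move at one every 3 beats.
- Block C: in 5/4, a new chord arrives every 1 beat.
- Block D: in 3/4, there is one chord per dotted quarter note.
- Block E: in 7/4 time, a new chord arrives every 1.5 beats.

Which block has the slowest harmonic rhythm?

Block A

A: 4 beats/bar ÷ 4 beats/chord = 1 chord/bar.
B: 4 beats/bar ÷ 3 beats/chord = 4/3 chords/bar.
C: 5 beats/bar ÷ 1 beat/chord = 5 chords/bar.
D: 3 beats/bar ÷ 1.5 beats/chord = 2 chords/bar.
E: 7 beats/bar ÷ 1.5 beats/chord = 14/3 chords/bar.
Slowest is A at 1 chords/bar.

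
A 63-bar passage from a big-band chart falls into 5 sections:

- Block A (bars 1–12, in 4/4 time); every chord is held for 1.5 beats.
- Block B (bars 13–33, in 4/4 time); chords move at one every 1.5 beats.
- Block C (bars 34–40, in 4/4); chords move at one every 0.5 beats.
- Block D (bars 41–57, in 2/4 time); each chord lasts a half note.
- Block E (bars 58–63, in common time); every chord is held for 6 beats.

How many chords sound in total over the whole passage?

165 chords

A: 12 bars × 4 beats = 48 beats; 1.5 beats/chord → 32 chords.
B: 21 bars × 4 beats = 84 beats; 1.5 beats/chord → 56 chords.
C: 7 bars × 4 beats = 28 beats; 0.5 beats/chord → 56 chords.
D: 17 bars × 2 beats = 34 beats; 2 beats/chord → 17 chords.
E: 6 bars × 4 beats = 24 beats; 6 beats/chord → 4 chords.
Total: 32 + 56 + 56 + 17 + 4 = 165.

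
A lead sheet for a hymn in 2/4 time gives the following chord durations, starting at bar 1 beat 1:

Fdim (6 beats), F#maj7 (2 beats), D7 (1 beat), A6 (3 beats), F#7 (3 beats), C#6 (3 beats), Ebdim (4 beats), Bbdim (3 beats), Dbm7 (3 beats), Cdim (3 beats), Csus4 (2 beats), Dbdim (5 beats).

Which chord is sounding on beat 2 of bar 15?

Beat 2 of bar 15 is beat (15−1)×2 + 2 = 30 overall.
Running totals: Fdim ends at 6, F#maj7 ends at 8, D7 ends at 9, A6 ends at 12, F#7 ends at 15, C#6 ends at 18, Ebdim ends at 22, Bbdim ends at 25, Dbm7 ends at 28, Cdim ends at 31.
Beat 30 falls within Cdim.

Cdim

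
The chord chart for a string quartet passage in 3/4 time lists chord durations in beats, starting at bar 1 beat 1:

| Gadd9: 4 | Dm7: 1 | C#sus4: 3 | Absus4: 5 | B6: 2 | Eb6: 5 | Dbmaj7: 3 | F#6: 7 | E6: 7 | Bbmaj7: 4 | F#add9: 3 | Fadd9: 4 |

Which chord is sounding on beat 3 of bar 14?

F#add9

Beat 3 of bar 14 is beat (14−1)×3 + 3 = 42 overall.
Running totals: Gadd9 ends at 4, Dm7 ends at 5, C#sus4 ends at 8, Absus4 ends at 13, B6 ends at 15, Eb6 ends at 20, Dbmaj7 ends at 23, F#6 ends at 30, E6 ends at 37, Bbmaj7 ends at 41, F#add9 ends at 44.
Beat 42 falls within F#add9.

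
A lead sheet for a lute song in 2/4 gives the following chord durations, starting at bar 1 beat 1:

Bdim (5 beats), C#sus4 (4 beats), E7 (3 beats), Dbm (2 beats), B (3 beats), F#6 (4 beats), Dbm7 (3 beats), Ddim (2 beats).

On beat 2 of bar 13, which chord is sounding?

Beat 2 of bar 13 is beat (13−1)×2 + 2 = 26 overall.
Running totals: Bdim ends at 5, C#sus4 ends at 9, E7 ends at 12, Dbm ends at 14, B ends at 17, F#6 ends at 21, Dbm7 ends at 24, Ddim ends at 26.
Beat 26 falls within Ddim.

Ddim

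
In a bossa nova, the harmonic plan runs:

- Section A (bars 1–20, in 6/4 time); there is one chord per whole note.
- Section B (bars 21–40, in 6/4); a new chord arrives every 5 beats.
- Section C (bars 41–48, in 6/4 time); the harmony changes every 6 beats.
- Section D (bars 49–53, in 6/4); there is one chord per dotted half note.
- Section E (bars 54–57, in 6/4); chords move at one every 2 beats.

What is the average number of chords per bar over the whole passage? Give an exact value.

A: 20 bars of 6 beats is 120 beats; at 4 beats each that's 30 chords.
B: 20 bars of 6 beats is 120 beats; at 5 beats each that's 24 chords.
C: 8 bars of 6 beats is 48 beats; at 6 beats each that's 8 chords.
D: 5 bars of 6 beats is 30 beats; at 3 beats each that's 10 chords.
E: 4 bars of 6 beats is 24 beats; at 2 beats each that's 12 chords.
Overall: 84 chords over 57 bars → 84/57 = 28/19 chords per bar.

28/19 chords per bar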